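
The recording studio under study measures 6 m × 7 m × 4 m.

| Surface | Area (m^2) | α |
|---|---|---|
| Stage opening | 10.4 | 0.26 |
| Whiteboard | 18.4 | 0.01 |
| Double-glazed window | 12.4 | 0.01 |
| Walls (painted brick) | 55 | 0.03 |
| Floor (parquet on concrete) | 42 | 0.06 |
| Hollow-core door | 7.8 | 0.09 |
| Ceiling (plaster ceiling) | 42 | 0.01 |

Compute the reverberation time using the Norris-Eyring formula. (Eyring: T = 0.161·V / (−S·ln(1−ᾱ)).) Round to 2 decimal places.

3.18 s

Total surface area S = 10.4 + 18.4 + 12.4 + 55 + 42 + 7.8 + 42 = 188.0 m^2.
Absorption A = 10.4·0.26 + 18.4·0.01 + 12.4·0.01 + 55·0.03 + 42·0.06 + 7.8·0.09 + 42·0.01 = 8.304 sabins.
Mean coefficient ᾱ = A/S = 0.0442.
−S·ln(1−ᾱ) = −188.0 × ln(1 − 0.0442) = 8.499.
V = 6 × 7 × 4 = 168 m³.
T = 0.161·V/[−S·ln(1−ᾱ)] = 0.161·168/8.499 = 3.18 s.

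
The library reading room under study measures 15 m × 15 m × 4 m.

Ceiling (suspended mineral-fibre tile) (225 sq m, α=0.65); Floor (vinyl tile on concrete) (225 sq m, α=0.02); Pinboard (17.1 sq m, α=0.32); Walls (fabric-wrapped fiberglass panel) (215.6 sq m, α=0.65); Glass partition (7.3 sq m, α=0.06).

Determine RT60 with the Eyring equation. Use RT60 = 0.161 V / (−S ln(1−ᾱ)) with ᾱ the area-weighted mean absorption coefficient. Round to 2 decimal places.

Total surface area S = 225 + 225 + 17.1 + 215.6 + 7.3 = 690.0 sq m.
Σ(Sᵢαᵢ) = 225·0.65 + 225·0.02 + 17.1·0.32 + 215.6·0.65 + 7.3·0.06 = 296.800.
ᾱ = 296.800 / 690.0 = 0.4301.
Eyring denominator: −S ln(1−ᾱ) = 387.983.
V = 15 × 15 × 4 = 900 m³.
RT60 = 0.161 × 900 / 387.983 = 0.37 s.

0.37 sec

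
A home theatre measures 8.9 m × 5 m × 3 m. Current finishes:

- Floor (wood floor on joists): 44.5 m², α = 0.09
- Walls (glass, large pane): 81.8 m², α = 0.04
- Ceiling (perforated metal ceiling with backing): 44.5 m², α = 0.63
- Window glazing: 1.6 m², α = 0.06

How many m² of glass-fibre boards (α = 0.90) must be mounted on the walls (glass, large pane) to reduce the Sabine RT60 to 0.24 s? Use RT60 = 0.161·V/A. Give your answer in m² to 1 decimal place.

Equivalent absorption area: A₁ = 44.5·0.09 + 81.8·0.04 + 44.5·0.63 + 1.6·0.06 = 35.408 m².
V = 133.5 m³. Target absorption A₂ = 0.161 × 133.5 / 0.24 = 89.556 sabins.
ΔA needed = 89.556 − 35.408 = 54.148 sabins.
Each m² of panel replacing the walls (glass, large pane) adds (0.90 − 0.04) = 0.86 sabins.
Area = ΔA/Δα = 54.148/0.86 = 63.0 m².

63.0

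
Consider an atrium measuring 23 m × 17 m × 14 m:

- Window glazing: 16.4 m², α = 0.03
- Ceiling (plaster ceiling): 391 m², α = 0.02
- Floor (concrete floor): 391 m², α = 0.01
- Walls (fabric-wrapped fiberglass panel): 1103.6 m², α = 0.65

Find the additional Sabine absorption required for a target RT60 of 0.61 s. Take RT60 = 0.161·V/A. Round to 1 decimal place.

715.2 sabins

Equivalent absorption area: A₁ = 16.4·0.03 + 391·0.02 + 391·0.01 + 1103.6·0.65 = 729.562 m².
Target A₂ = 0.161·5474/0.61 = 1444.777 sabins (V = 5474 m³).
Shortfall: 1444.777 − 729.562 = 715.2 sabins.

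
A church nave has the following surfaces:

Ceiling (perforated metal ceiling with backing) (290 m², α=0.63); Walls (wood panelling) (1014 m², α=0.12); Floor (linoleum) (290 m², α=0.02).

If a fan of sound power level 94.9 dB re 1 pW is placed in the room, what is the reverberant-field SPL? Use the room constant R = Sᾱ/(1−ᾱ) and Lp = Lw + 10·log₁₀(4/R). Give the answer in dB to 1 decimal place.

Σ(Sᵢαᵢ) = 290×0.63 + 1014×0.12 + 290×0.02 = 310.180; total area S = 1594.0 m².
ᾱ = 310.180/1594.0 = 0.1946; R = Sᾱ/(1−ᾱ) = 310.180/(1−0.1946) = 385.125 m².
Lp = Lw + 10 log₁₀(4/R) = 94.9 -19.84 = 75.1 dB.

75.1 dB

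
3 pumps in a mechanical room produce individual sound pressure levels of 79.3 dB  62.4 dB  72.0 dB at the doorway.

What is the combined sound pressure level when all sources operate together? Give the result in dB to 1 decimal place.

Sum in the linear (power) domain: Σ 10^(Lᵢ/10) = 10^(79.3/10) + 10^(62.4/10) + 10^(72.0/10) = 1.027e+08.
L_total = 10·log₁₀(1.027e+08) = 80.1 dB.

80.1 dB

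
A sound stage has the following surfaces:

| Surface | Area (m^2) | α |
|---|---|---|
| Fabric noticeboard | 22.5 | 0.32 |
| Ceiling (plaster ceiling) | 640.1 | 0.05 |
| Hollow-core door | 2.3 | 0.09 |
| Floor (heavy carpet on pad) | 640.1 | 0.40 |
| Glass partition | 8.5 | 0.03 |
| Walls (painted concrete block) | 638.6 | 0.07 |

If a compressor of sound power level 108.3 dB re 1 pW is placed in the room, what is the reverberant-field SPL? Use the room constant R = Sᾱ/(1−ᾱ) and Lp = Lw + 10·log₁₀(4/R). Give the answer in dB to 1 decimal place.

Σ(Sᵢαᵢ) = 22.5·0.32 + 640.1·0.05 + 2.3·0.09 + 640.1·0.40 + 8.5·0.03 + 638.6·0.07 = 340.409; total area S = 1952.1 m^2.
ᾱ = 0.1744, so room constant R = A/(1−ᾱ) = 412.317 m^2.
Lp = Lw + 10 log₁₀(4/R) = 108.3 -20.13 = 88.2 dB.

88.2 dB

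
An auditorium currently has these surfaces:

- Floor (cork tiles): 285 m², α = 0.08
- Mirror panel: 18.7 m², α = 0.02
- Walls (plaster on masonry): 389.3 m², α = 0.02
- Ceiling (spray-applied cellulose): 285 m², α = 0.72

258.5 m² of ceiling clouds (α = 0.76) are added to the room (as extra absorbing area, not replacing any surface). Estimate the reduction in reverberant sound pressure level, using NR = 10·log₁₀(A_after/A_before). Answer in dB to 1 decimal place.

2.6 dB

Equivalent absorption area: A_before = 285*0.08 + 18.7*0.02 + 389.3*0.02 + 285*0.72 = 236.160 m².
Added absorption = 258.5 × 0.76 = 196.460 sabins.
A_after = 236.160 + 196.460 = 432.620 sabins.
Reduction = 10 log₁₀(A_after/A_before) = 10 log₁₀(1.8319) = 2.6 dB.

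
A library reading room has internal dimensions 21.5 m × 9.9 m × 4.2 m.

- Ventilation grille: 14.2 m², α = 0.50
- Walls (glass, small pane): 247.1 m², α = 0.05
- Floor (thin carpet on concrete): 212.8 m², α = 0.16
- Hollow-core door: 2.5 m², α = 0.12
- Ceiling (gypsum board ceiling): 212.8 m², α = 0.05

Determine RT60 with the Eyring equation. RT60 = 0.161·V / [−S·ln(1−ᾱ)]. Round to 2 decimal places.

Total surface area S = 14.2 + 247.1 + 212.8 + 2.5 + 212.8 = 689.4 m².
Absorption A = 14.2×0.50 + 247.1×0.05 + 212.8×0.16 + 2.5×0.12 + 212.8×0.05 = 64.443 sabins.
Mean coefficient ᾱ = A/S = 0.0935.
−S·ln(1−ᾱ) = −689.4 × ln(1 − 0.0935) = 67.674.
V = 21.5 × 9.9 × 4.2 = 893.97 m³.
T = 0.161·V/[−S·ln(1−ᾱ)] = 0.161·893.97/67.674 = 2.13 s.

2.13 s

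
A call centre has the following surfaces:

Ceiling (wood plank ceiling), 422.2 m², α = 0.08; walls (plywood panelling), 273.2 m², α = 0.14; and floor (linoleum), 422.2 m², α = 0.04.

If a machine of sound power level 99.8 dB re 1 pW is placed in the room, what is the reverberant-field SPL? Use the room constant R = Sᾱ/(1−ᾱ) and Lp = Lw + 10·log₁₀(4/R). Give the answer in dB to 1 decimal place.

86.0 dB

Σ(Sᵢαᵢ) = 422.2×0.08 + 273.2×0.14 + 422.2×0.04 = 88.912; total area S = 1117.6 m².
ᾱ = 88.912/1117.6 = 0.0796; R = Sᾱ/(1−ᾱ) = 88.912/(1−0.0796) = 96.601 m².
Lp = 99.8 + 10·log₁₀(4/96.601) = 99.8 + (-13.83) = 86.0 dB.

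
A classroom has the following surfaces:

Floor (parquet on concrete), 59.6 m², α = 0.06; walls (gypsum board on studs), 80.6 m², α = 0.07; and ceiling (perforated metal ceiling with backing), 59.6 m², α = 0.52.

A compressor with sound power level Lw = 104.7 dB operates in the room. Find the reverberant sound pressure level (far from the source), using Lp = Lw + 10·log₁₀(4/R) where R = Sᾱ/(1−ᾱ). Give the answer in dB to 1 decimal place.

93.7 dB

A = 40.210 sabins; S = 199.8 m².
ᾱ = 0.2013, so room constant R = A/(1−ᾱ) = 50.344 m².
Lp = 104.7 + 10·log₁₀(4/50.344) = 104.7 + (-11.00) = 93.7 dB.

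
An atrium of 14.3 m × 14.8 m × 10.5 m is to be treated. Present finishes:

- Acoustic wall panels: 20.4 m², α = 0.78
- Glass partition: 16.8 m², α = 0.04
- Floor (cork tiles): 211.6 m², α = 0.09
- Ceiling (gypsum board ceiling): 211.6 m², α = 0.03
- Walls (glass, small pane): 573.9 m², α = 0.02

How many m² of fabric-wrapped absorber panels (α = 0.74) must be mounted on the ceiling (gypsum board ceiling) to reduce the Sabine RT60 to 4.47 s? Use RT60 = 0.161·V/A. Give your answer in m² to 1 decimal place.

Equivalent absorption area: A₁ = 20.4*0.78 + 16.8*0.04 + 211.6*0.09 + 211.6*0.03 + 573.9*0.02 = 53.454 m².
V = 2222.22 m³. Target absorption A₂ = 0.161 × 2222.22 / 4.47 = 80.040 sabins.
Absorption to add: 80.040 − 53.454 = 26.586 sabins.
Net gain per m²: Δα = 0.74 − 0.03 = 0.71.
Panel area = 26.586 / 0.71 = 37.4 m².

37.4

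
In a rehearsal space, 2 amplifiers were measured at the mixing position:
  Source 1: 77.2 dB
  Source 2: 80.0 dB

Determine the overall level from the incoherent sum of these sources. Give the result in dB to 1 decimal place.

Σ 10^(Lᵢ/10) = 1.525e+08.
Combined level = 10 log₁₀(1.525e+08) = 81.8 dB.

81.8 dB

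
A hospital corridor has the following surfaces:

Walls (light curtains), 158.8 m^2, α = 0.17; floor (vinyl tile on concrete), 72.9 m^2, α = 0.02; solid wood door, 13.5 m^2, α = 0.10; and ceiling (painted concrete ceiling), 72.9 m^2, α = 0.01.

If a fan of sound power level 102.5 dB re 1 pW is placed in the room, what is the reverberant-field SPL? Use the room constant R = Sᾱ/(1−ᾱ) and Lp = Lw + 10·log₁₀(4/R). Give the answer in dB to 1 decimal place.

Σ(Sᵢαᵢ) = 158.8·0.17 + 72.9·0.02 + 13.5·0.10 + 72.9·0.01 = 30.533; total area S = 318.1 m^2.
ᾱ = 30.533/318.1 = 0.0960; R = Sᾱ/(1−ᾱ) = 30.533/(1−0.0960) = 33.775 m^2.
Lp = 102.5 + 10·log₁₀(4/33.775) = 102.5 + (-9.27) = 93.2 dB.

93.2 dB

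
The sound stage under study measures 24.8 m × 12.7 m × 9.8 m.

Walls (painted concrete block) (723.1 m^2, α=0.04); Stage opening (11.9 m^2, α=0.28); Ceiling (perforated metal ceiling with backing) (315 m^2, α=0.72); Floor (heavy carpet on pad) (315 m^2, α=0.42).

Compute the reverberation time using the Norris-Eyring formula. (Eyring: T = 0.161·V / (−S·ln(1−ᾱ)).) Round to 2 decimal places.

Total surface area S = 723.1 + 11.9 + 315 + 315 = 1365.0 m^2.
Σ(Sᵢαᵢ) = 723.1·0.04 + 11.9·0.28 + 315·0.72 + 315·0.42 = 391.356.
ᾱ = 391.356 / 1365.0 = 0.2867.
−S·ln(1−ᾱ) = −1365.0 × ln(1 − 0.2867) = 461.170.
V = 24.8 × 12.7 × 9.8 = 3086.608 m³.
T = 0.161·V/[−S·ln(1−ᾱ)] = 0.161·3086.608/461.170 = 1.08 s.

1.08 s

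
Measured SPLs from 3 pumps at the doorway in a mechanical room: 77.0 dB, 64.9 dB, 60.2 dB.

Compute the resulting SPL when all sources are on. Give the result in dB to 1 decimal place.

77.3 dB

Σ 10^(Lᵢ/10) = 5.426e+07.
Back to dB: 10·log₁₀ Σ = 77.3 dB.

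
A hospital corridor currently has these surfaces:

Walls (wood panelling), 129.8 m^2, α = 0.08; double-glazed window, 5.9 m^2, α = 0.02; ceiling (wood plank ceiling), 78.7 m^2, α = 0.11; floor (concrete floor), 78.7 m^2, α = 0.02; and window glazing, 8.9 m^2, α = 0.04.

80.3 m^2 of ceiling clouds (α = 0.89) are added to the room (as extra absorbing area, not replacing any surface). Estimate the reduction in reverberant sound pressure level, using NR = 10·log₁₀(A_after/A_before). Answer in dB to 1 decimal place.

6.4 dB

Equivalent absorption area: A_before = 129.8*0.08 + 5.9*0.02 + 78.7*0.11 + 78.7*0.02 + 8.9*0.04 = 21.089 m^2.
Added absorption = 80.3 × 0.89 = 71.467 sabins.
New total A_after = 92.556 sabins.
NR = 10·log₁₀(92.556/21.089) = 6.4 dB.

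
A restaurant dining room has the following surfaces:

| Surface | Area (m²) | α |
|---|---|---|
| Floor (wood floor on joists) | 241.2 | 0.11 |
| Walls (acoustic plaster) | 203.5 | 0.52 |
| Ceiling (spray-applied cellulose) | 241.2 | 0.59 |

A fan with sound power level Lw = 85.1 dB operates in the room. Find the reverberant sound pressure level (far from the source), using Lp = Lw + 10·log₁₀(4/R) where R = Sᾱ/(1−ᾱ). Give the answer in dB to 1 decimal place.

64.5 dB

Σ(Sᵢαᵢ) = 241.2·0.11 + 203.5·0.52 + 241.2·0.59 = 274.660; total area S = 685.9 m².
ᾱ = 0.4004, so room constant R = A/(1−ᾱ) = 458.072 m².
Lp = Lw + 10 log₁₀(4/R) = 85.1 -20.59 = 64.5 dB.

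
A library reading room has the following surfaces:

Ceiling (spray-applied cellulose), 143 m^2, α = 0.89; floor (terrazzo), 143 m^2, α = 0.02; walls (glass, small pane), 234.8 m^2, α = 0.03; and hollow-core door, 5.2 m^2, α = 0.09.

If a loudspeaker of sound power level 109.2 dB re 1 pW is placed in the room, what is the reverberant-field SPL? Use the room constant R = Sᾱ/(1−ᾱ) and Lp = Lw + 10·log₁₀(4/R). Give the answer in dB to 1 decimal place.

92.5 dB

Σ(Sᵢαᵢ) = 143×0.89 + 143×0.02 + 234.8×0.03 + 5.2×0.09 = 137.642; total area S = 526.0 m^2.
ᾱ = 137.642/526.0 = 0.2617; R = Sᾱ/(1−ᾱ) = 137.642/(1−0.2617) = 186.431 m^2.
Lp = Lw + 10 log₁₀(4/R) = 109.2 -16.68 = 92.5 dB.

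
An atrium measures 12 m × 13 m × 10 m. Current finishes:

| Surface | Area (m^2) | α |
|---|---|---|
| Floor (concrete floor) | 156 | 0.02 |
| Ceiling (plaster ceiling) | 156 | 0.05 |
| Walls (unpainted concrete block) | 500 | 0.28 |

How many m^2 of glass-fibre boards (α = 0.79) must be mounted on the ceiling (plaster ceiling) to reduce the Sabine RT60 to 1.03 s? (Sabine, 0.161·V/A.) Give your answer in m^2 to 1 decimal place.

125.6

A₁ = Σ Sᵢαᵢ = 156·0.02 + 156·0.05 + 500·0.28 = 150.920 sabins.
V = 1560 m³. Target absorption A₂ = 0.161 × 1560 / 1.03 = 243.845 sabins.
ΔA needed = 243.845 − 150.920 = 92.925 sabins.
Each m^2 of panel replacing the ceiling (plaster ceiling) adds (0.79 − 0.05) = 0.74 sabins.
Area = ΔA/Δα = 92.925/0.74 = 125.6 m^2.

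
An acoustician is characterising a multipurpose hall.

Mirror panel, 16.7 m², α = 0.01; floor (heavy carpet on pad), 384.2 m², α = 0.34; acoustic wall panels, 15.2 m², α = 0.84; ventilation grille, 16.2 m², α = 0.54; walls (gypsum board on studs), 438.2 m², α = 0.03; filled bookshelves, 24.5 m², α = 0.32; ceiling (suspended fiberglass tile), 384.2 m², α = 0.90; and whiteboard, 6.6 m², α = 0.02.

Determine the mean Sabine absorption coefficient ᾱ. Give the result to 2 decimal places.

Total surface area S = 1285.8 m².
A = 16.7×0.01 + 384.2×0.34 + 15.2×0.84 + 16.2×0.54 + 438.2×0.03 + 24.5×0.32 + 384.2×0.90 + 6.6×0.02 = 519.209 sabins.
ᾱ = 519.209 / 1285.8 = 0.40.

0.40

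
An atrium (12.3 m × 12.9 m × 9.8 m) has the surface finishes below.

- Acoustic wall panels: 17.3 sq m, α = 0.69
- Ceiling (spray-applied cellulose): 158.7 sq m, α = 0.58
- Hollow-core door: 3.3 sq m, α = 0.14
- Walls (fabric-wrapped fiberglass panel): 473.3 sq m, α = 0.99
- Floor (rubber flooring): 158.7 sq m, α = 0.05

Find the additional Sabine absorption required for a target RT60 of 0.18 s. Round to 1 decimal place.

Total absorption A₁ = 17.3·0.69 + 158.7·0.58 + 3.3·0.14 + 473.3·0.99 + 158.7·0.05
  = 11.937 + 92.046 + 0.462 + 468.567 + 7.935 = 580.947 sq m sabins.
Target A₂ = 0.161·1554.966/0.18 = 1390.831 sabins (V = 1554.966 m³).
Shortfall: 1390.831 − 580.947 = 809.9 sabins.

809.9 sabins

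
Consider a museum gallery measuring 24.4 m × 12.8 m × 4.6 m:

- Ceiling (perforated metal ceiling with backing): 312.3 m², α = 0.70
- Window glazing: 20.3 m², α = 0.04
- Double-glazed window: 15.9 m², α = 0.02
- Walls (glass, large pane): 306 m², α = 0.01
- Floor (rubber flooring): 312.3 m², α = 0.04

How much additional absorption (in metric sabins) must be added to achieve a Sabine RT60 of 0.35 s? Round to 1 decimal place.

A₁ = Σ Sᵢαᵢ = 312.3×0.70 + 20.3×0.04 + 15.9×0.02 + 306×0.01 + 312.3×0.04 = 235.292 sabins.
V = 1436.672 m³. Required absorption A₂ = 0.161 × 1436.672 / 0.35 = 660.869 sabins.
Additional absorption ΔA = 660.869 − 235.292 = 425.6 sabins.

425.6 sabins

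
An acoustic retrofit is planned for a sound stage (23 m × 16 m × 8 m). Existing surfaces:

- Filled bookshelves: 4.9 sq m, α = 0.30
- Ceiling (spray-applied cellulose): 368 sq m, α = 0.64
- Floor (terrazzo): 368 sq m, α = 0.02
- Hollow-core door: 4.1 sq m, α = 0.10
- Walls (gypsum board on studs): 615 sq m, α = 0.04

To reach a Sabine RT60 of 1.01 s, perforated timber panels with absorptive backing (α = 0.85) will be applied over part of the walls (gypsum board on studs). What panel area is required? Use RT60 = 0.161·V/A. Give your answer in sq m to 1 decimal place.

246.8

Equivalent absorption area: A₁ = 4.9*0.30 + 368*0.64 + 368*0.02 + 4.1*0.10 + 615*0.04 = 269.360 sq m.
V = 2944 m³. Target absorption A₂ = 0.161 × 2944 / 1.01 = 469.291 sabins.
ΔA needed = 469.291 − 269.360 = 199.931 sabins.
Each sq m of panel replacing the walls (gypsum board on studs) adds (0.85 − 0.04) = 0.81 sabins.
Panel area = 199.931 / 0.81 = 246.8 sq m.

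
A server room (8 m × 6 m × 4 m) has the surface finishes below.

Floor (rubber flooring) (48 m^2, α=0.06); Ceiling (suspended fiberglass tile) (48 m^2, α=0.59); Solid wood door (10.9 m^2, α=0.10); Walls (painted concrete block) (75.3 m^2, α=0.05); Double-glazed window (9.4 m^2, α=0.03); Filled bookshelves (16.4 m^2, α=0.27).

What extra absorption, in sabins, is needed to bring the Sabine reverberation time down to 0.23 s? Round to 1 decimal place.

93.6 sabins

Equivalent absorption area: A₁ = 48*0.06 + 48*0.59 + 10.9*0.10 + 75.3*0.05 + 9.4*0.03 + 16.4*0.27 = 40.765 m^2.
Target A₂ = 0.161·192/0.23 = 134.400 sabins (V = 192 m³).
Additional absorption ΔA = 134.400 − 40.765 = 93.6 sabins.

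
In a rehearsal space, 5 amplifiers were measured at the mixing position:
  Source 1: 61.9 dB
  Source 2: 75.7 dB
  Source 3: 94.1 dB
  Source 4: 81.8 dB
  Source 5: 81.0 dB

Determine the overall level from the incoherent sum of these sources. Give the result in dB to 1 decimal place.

94.6 dB

Converting to relative power and adding: 10^(61.9/10) + 10^(75.7/10) + 10^(94.1/10) + 10^(81.8/10) + 10^(81.0/10) = 2.886e+09.
Back to dB: 10·log₁₀ Σ = 94.6 dB.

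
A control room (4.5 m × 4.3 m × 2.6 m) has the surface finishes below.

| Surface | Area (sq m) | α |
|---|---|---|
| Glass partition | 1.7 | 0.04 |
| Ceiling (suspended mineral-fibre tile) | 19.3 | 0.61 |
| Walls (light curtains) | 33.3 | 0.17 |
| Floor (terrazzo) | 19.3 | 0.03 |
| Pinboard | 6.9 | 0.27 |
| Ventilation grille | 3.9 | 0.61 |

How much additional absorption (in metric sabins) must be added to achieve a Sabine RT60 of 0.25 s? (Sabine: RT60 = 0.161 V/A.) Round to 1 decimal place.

Equivalent absorption area: A₁ = 1.7×0.04 + 19.3×0.61 + 33.3×0.17 + 19.3×0.03 + 6.9×0.27 + 3.9×0.61 = 22.323 sq m.
Target A₂ = 0.161·50.31/0.25 = 32.400 sabins (V = 50.31 m³).
Additional absorption ΔA = 32.400 − 22.323 = 10.1 sabins.

10.1 sabins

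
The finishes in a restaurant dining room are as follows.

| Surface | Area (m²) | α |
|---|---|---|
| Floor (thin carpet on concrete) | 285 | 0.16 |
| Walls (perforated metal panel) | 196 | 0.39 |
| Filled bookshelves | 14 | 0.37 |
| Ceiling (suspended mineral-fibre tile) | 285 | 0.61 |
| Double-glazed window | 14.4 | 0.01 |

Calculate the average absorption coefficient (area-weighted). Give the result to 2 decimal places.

S = Σ Sᵢ = 285 + 196 + 14 + 285 + 14.4 = 794.4 m².
Weighted sum Σ Sα = 301.214.
ᾱ = A/S = 0.38.

0.38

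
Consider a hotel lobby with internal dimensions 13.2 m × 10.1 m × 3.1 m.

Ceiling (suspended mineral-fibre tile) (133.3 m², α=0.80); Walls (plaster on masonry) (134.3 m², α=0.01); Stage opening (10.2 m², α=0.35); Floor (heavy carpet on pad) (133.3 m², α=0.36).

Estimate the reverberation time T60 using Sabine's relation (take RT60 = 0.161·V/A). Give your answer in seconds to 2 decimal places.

Summing Sᵢαᵢ: 106.640 + 1.343 + 3.570 + 47.988 → A = 159.541 sabins.
Volume V = 13.2 × 10.1 × 3.1 = 413.292 m³.
T = 0.161 V/A = 0.161·413.292/159.541 = 0.42 s.

0.42 s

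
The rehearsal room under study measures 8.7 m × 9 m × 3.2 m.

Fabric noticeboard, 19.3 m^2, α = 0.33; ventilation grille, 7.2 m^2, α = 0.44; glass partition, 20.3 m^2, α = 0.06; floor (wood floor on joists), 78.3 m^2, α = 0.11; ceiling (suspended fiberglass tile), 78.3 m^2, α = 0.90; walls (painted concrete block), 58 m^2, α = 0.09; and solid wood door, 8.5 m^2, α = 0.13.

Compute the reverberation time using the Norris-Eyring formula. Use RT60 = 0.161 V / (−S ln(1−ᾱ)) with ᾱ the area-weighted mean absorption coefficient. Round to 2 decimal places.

0.34 seconds

S = Σ Sᵢ = 269.9 m^2.
Σ(Sᵢαᵢ) = 19.3·0.33 + 7.2·0.44 + 20.3·0.06 + 78.3·0.11 + 78.3·0.90 + 58·0.09 + 8.5·0.13 = 96.163.
Mean coefficient ᾱ = A/S = 0.3563.
Eyring denominator: −S ln(1−ᾱ) = 118.897.
V = 8.7 × 9 × 3.2 = 250.56 m³.
T = 0.161·V/[−S·ln(1−ᾱ)] = 0.161·250.56/118.897 = 0.34 s.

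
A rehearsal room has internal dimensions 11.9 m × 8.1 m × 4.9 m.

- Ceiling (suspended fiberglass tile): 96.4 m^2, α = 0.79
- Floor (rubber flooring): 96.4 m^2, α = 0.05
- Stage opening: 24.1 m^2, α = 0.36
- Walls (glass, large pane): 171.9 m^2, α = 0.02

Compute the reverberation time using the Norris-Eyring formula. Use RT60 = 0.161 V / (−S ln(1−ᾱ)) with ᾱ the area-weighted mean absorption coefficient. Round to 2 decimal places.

S = Σ Sᵢ = 388.8 m^2.
Σ(Sᵢαᵢ) = 96.4·0.79 + 96.4·0.05 + 24.1·0.36 + 171.9·0.02 = 93.090.
ᾱ = 93.090 / 388.8 = 0.2394.
−S·ln(1−ᾱ) = −388.8 × ln(1 − 0.2394) = 106.394.
V = 11.9 × 8.1 × 4.9 = 472.311 m³.
T = 0.161·V/[−S·ln(1−ᾱ)] = 0.161·472.311/106.394 = 0.71 s.

0.71 sec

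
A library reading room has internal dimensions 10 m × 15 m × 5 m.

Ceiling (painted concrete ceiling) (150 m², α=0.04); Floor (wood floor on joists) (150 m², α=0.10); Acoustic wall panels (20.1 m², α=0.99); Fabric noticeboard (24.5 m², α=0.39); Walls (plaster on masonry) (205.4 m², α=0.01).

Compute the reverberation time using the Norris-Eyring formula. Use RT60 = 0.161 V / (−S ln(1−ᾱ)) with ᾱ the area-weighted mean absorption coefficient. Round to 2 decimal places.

Total surface area S = 150 + 150 + 20.1 + 24.5 + 205.4 = 550.0 m².
Σ(Sᵢαᵢ) = 150·0.04 + 150·0.10 + 20.1·0.99 + 24.5·0.39 + 205.4·0.01 = 52.508.
Mean coefficient ᾱ = A/S = 0.0955.
Eyring denominator: −S ln(1−ᾱ) = 55.205.
V = 10 × 15 × 5 = 750 m³.
RT60 = 0.161 × 750 / 55.205 = 2.19 s.

2.19 seconds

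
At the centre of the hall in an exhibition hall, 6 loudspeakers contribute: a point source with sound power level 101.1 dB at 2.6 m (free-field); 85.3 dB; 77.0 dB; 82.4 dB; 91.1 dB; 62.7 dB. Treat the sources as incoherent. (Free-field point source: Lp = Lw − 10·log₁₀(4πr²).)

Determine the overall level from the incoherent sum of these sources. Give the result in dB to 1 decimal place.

Source at 2.6 m: Lp = 101.1 − 10·log₁₀(4π·2.6²) = 101.1 − 10·log₁₀(84.949) = 81.8 dB.
Sum in the linear (power) domain: Σ 10^(Lᵢ/10) = 10^(81.8/10) + 10^(85.3/10) + 10^(77.0/10) + 10^(82.4/10) + 10^(91.1/10) + 10^(62.7/10) = 2.004e+09.
Back to dB: 10·log₁₀ Σ = 93.0 dB.

93.0 dB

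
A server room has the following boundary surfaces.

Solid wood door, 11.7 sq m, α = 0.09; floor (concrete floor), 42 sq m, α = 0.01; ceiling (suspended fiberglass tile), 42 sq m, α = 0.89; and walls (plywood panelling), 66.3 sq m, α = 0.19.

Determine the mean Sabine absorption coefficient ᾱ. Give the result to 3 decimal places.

0.318

S = Σ Sᵢ = 11.7 + 42 + 42 + 66.3 = 162.0 sq m.
Weighted sum Σ Sα = 51.450.
ᾱ = 51.450 / 162.0 = 0.318.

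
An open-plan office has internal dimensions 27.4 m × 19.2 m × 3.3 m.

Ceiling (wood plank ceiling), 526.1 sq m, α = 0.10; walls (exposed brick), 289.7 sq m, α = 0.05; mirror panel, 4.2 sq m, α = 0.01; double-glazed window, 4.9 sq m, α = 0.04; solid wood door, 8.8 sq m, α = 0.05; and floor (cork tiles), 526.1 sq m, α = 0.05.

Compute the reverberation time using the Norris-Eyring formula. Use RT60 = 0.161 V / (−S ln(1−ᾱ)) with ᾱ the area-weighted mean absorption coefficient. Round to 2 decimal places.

2.87 seconds

Total surface area S = 526.1 + 289.7 + 4.2 + 4.9 + 8.8 + 526.1 = 1359.8 sq m.
Σ(Sᵢαᵢ) = 526.1×0.10 + 289.7×0.05 + 4.2×0.01 + 4.9×0.04 + 8.8×0.05 + 526.1×0.05 = 94.078.
Mean coefficient ᾱ = A/S = 0.0692.
Eyring denominator: −S ln(1−ᾱ) = 97.512.
V = 27.4 × 19.2 × 3.3 = 1736.064 m³.
RT60 = 0.161 × 1736.064 / 97.512 = 2.87 s.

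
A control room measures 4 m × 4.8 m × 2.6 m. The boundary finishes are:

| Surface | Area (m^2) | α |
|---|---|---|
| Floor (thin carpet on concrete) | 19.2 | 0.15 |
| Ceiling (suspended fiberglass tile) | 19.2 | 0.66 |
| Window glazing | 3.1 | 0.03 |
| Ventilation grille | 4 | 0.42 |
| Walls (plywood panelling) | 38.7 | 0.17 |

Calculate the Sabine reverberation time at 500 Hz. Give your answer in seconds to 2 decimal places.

0.34 seconds

A = Σ Sᵢαᵢ = 19.2·0.15 + 19.2·0.66 + 3.1·0.03 + 4·0.42 + 38.7·0.17 = 23.904 sabins.
Volume V = 4 × 4.8 × 2.6 = 49.92 m³.
Sabine: RT60 = 0.161 × 49.92 / 23.904 = 0.34 s.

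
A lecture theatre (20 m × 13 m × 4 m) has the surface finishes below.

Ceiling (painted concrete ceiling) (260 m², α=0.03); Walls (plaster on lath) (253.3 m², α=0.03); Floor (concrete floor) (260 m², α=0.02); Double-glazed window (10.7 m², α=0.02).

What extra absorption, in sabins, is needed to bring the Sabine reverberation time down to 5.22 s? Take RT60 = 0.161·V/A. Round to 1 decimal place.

11.3 sabins

A₁ = Σ Sᵢαᵢ = 260*0.03 + 253.3*0.03 + 260*0.02 + 10.7*0.02 = 20.813 sabins.
V = 1040 m³. Required absorption A₂ = 0.161 × 1040 / 5.22 = 32.077 sabins.
Shortfall: 32.077 − 20.813 = 11.3 sabins.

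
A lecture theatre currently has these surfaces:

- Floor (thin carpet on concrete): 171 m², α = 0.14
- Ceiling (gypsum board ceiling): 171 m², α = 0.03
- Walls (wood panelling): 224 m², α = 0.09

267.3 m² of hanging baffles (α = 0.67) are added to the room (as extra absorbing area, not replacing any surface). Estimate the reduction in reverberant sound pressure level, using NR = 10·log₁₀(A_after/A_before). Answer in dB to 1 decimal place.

Total absorption A_before = 171·0.14 + 171·0.03 + 224·0.09
  = 23.940 + 5.130 + 20.160 = 49.230 m² sabins.
Added absorption = 267.3 × 0.67 = 179.091 sabins.
New total A_after = 228.321 sabins.
Reduction = 10 log₁₀(A_after/A_before) = 10 log₁₀(4.6378) = 6.7 dB.

6.7 dB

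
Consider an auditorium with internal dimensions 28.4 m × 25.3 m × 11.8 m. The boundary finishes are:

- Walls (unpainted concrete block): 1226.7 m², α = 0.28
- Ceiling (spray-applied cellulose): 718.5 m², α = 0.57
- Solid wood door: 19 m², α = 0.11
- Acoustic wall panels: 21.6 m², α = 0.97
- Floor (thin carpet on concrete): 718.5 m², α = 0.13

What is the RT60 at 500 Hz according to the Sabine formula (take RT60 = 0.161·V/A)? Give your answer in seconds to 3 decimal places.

Total absorption A = 1226.7*0.28 + 718.5*0.57 + 19*0.11 + 21.6*0.97 + 718.5*0.13
  = 343.476 + 409.545 + 2.090 + 20.952 + 93.405 = 869.468 m² sabins.
Volume V = 28.4 × 25.3 × 11.8 = 8478.536 m³.
Sabine: RT60 = 0.161 × 8478.536 / 869.468 = 1.570 s.

1.570 sec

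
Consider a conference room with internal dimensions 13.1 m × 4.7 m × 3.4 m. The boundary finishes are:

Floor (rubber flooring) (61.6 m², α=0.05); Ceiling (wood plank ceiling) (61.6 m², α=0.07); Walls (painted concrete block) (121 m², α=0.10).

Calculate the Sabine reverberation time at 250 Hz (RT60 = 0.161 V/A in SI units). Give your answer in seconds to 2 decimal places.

1.73 sec

Summing Sᵢαᵢ: 3.080 + 4.312 + 12.100 → A = 19.492 sabins.
Volume V = 13.1 × 4.7 × 3.4 = 209.338 m³.
RT60 = 0.161 · V / A = 0.161 × 209.338 / 19.492 = 1.73 s.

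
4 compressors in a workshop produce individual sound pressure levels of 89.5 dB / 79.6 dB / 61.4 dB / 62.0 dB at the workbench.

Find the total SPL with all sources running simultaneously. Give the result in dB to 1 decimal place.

Σ 10^(Lᵢ/10) = 9.854e+08.
Combined level = 10 log₁₀(9.854e+08) = 89.9 dB.

89.9 dB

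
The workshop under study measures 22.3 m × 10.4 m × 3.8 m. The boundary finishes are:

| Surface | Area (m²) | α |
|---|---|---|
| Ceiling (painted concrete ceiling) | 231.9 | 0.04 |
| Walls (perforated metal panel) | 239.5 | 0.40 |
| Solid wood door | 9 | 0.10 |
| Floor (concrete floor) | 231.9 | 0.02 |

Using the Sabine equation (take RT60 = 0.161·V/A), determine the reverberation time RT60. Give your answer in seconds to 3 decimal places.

1.283 s

Total absorption A = 231.9×0.04 + 239.5×0.40 + 9×0.10 + 231.9×0.02
  = 9.276 + 95.800 + 0.900 + 4.638 = 110.614 m² sabins.
V = 22.3·10.4·3.8 = 881.296 m³.
Sabine: RT60 = 0.161 × 881.296 / 110.614 = 1.283 s.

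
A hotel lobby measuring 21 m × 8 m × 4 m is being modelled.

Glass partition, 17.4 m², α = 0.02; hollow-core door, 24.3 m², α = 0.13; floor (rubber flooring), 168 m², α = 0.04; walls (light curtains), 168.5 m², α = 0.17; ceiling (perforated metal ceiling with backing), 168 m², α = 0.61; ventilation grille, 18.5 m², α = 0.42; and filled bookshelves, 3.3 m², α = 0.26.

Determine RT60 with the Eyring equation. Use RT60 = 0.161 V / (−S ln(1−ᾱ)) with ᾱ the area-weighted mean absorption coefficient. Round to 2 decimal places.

0.62 seconds

S = Σ Sᵢ = 568.0 m².
Σ(Sᵢαᵢ) = 17.4×0.02 + 24.3×0.13 + 168×0.04 + 168.5×0.17 + 168×0.61 + 18.5×0.42 + 3.3×0.26 = 149.980.
ᾱ = 149.980 / 568.0 = 0.2640.
Eyring denominator: −S ln(1−ᾱ) = 174.106.
V = 21 × 8 × 4 = 672 m³.
RT60 = 0.161 × 672 / 174.106 = 0.62 s.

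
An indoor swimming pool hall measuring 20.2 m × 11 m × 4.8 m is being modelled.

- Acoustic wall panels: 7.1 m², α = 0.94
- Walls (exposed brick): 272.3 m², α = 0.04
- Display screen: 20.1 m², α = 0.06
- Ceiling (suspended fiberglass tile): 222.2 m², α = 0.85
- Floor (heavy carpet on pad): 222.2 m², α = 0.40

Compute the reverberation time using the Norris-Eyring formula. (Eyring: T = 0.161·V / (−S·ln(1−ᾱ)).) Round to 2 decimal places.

S = Σ Sᵢ = 743.9 m².
Σ(Sᵢαᵢ) = 7.1×0.94 + 272.3×0.04 + 20.1×0.06 + 222.2×0.85 + 222.2×0.40 = 296.522.
Mean coefficient ᾱ = A/S = 0.3986.
−S·ln(1−ᾱ) = −743.9 × ln(1 − 0.3986) = 378.269.
V = 20.2 × 11 × 4.8 = 1066.56 m³.
T = 0.161·V/[−S·ln(1−ᾱ)] = 0.161·1066.56/378.269 = 0.45 s.

0.45 sec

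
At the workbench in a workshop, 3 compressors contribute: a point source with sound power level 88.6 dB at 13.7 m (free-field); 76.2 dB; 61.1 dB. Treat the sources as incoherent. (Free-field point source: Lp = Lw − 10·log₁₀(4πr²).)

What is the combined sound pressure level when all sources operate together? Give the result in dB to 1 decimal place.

76.4 dB

Source at 13.7 m: Lp = 88.6 − 10·log₁₀(4π·13.7²) = 88.6 − 10·log₁₀(2358.582) = 54.9 dB.
Σ 10^(Lᵢ/10) = 4.328e+07.
L_total = 10·log₁₀(4.328e+07) = 76.4 dB.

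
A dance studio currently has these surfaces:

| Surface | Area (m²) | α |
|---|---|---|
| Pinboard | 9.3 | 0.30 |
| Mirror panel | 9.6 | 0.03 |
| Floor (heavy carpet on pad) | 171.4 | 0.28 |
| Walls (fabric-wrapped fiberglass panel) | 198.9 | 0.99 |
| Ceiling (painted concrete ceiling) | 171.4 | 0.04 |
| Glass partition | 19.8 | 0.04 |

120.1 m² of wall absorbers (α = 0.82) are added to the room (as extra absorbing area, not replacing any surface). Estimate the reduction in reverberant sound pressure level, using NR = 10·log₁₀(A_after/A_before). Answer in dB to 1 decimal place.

A_before = Σ Sᵢαᵢ = 9.3*0.30 + 9.6*0.03 + 171.4*0.28 + 198.9*0.99 + 171.4*0.04 + 19.8*0.04 = 255.629 sabins.
Treatment contributes 120.1·0.82 = 98.482 sabins.
New total A_after = 354.111 sabins.
Reduction = 10 log₁₀(A_after/A_before) = 10 log₁₀(1.3853) = 1.4 dB.

1.4 dB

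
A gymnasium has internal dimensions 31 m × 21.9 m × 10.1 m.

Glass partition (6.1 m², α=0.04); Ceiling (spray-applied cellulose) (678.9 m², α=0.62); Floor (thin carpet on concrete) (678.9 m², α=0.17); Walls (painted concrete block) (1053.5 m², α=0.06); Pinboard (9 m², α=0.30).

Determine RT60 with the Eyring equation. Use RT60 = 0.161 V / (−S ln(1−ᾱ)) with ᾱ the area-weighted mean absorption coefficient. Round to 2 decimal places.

1.59 s

Total surface area S = 6.1 + 678.9 + 678.9 + 1053.5 + 9 = 2426.4 m².
Σ(Sᵢαᵢ) = 6.1×0.04 + 678.9×0.62 + 678.9×0.17 + 1053.5×0.06 + 9×0.30 = 602.485.
ᾱ = 602.485 / 2426.4 = 0.2483.
Eyring denominator: −S ln(1−ᾱ) = 692.538.
V = 31 × 21.9 × 10.1 = 6856.89 m³.
RT60 = 0.161 × 6856.89 / 692.538 = 1.59 s.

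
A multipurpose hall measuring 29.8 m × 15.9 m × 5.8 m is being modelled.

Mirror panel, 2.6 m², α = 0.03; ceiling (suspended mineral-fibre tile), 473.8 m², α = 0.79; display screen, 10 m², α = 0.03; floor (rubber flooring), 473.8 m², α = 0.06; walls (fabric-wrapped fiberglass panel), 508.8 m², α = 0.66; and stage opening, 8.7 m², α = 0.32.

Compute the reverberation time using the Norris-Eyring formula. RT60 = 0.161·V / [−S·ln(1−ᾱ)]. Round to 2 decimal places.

0.43 sec

S = Σ Sᵢ = 1477.7 m².
Absorption A = 2.6·0.03 + 473.8·0.79 + 10·0.03 + 473.8·0.06 + 508.8·0.66 + 8.7·0.32 = 741.700 sabins.
ᾱ = 741.700 / 1477.7 = 0.5019.
−S·ln(1−ᾱ) = −1477.7 × ln(1 − 0.5019) = 1029.890.
V = 29.8 × 15.9 × 5.8 = 2748.156 m³.
T = 0.161·V/[−S·ln(1−ᾱ)] = 0.161·2748.156/1029.890 = 0.43 s.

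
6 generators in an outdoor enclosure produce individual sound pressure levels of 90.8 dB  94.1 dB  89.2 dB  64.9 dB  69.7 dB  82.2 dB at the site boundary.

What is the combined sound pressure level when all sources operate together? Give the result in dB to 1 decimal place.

Σ 10^(Lᵢ/10) = 4.783e+09.
Back to dB: 10·log₁₀ Σ = 96.8 dB.

96.8 dB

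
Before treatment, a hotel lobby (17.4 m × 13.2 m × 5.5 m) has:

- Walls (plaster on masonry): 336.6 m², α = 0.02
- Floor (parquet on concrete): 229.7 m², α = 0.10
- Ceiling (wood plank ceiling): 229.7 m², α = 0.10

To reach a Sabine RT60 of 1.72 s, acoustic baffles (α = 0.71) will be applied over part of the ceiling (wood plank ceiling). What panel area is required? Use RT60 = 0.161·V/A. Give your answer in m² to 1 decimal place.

107.5

Summing Sᵢαᵢ: 6.732 + 22.970 + 22.970 → A₁ = 52.672 sabins.
Required A₂ = 0.161·1263.24/1.72 = 118.245 sabins.
ΔA needed = 118.245 − 52.672 = 65.573 sabins.
Each m² of panel replacing the ceiling (wood plank ceiling) adds (0.71 − 0.10) = 0.61 sabins.
Area = ΔA/Δα = 65.573/0.61 = 107.5 m².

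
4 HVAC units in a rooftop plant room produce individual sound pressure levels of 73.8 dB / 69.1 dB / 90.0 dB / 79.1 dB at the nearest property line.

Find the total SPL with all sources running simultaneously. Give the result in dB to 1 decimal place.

90.5 dB

Sum in the linear (power) domain: Σ 10^(Lᵢ/10) = 10^(73.8/10) + 10^(69.1/10) + 10^(90.0/10) + 10^(79.1/10) = 1.113e+09.
Combined level = 10 log₁₀(1.113e+09) = 90.5 dB.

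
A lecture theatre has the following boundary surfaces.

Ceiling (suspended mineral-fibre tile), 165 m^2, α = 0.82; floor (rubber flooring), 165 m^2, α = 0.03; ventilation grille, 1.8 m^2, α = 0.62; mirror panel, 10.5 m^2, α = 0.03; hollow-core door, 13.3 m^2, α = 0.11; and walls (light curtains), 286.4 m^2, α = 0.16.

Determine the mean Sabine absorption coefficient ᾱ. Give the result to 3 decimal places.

0.294

Total surface area S = 642.0 m^2.
Weighted sum Σ Sα = 188.968.
ᾱ = A/S = 0.294.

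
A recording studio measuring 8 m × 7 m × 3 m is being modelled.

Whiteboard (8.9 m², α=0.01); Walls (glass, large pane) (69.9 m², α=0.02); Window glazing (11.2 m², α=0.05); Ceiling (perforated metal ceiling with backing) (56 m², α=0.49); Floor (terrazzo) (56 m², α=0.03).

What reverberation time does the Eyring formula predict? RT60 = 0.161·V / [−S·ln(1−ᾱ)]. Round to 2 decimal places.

Total surface area S = 8.9 + 69.9 + 11.2 + 56 + 56 = 202.0 m².
Absorption A = 8.9×0.01 + 69.9×0.02 + 11.2×0.05 + 56×0.49 + 56×0.03 = 31.167 sabins.
Mean coefficient ᾱ = A/S = 0.1543.
Eyring denominator: −S ln(1−ᾱ) = 33.853.
V = 8 × 7 × 3 = 168 m³.
T = 0.161·V/[−S·ln(1−ᾱ)] = 0.161·168/33.853 = 0.80 s.

0.80 s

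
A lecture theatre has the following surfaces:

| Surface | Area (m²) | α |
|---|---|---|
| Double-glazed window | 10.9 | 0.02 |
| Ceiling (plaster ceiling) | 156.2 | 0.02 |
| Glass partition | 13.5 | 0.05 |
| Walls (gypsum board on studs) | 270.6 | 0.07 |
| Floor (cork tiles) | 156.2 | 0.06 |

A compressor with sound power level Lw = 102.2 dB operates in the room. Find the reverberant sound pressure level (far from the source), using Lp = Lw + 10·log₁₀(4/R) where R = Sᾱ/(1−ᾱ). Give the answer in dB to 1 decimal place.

A = 32.331 sabins; S = 607.4 m².
ᾱ = 32.331/607.4 = 0.0532; R = Sᾱ/(1−ᾱ) = 32.331/(1−0.0532) = 34.148 m².
Lp = 102.2 + 10·log₁₀(4/34.148) = 102.2 + (-9.31) = 92.9 dB.

92.9 dB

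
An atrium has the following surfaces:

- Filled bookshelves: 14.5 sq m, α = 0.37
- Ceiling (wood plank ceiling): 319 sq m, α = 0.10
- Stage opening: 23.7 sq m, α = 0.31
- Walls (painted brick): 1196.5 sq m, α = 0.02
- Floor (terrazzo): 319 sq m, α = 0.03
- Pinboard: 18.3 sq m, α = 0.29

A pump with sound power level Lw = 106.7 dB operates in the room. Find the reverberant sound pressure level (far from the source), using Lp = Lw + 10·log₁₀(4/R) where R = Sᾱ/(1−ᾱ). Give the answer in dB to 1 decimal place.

Σ(Sᵢαᵢ) = 14.5·0.37 + 319·0.10 + 23.7·0.31 + 1196.5·0.02 + 319·0.03 + 18.3·0.29 = 83.419; total area S = 1891.0 sq m.
ᾱ = 83.419/1891.0 = 0.0441; R = Sᾱ/(1−ᾱ) = 83.419/(1−0.0441) = 87.267 sq m.
Lp = 106.7 + 10·log₁₀(4/87.267) = 106.7 + (-13.39) = 93.3 dB.

93.3 dB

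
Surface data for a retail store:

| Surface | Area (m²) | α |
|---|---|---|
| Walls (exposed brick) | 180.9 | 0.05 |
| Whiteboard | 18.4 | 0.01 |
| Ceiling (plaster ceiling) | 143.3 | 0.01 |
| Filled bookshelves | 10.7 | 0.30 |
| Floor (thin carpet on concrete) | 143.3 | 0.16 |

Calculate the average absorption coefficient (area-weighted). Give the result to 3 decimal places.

0.074

S = Σ Sᵢ = 180.9 + 18.4 + 143.3 + 10.7 + 143.3 = 496.6 m².
Weighted sum Σ Sα = 36.800.
ᾱ = 36.800 / 496.6 = 0.074.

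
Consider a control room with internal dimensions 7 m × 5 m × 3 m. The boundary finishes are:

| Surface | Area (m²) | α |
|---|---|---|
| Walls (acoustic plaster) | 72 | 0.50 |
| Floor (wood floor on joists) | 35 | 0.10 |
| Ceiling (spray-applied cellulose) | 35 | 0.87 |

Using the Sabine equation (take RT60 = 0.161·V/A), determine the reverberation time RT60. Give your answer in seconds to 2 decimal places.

0.24 s

Summing Sᵢαᵢ: 36.000 + 3.500 + 30.450 → A = 69.950 sabins.
Room volume: 105 m³.
T = 0.161 V/A = 0.161·105/69.950 = 0.24 s.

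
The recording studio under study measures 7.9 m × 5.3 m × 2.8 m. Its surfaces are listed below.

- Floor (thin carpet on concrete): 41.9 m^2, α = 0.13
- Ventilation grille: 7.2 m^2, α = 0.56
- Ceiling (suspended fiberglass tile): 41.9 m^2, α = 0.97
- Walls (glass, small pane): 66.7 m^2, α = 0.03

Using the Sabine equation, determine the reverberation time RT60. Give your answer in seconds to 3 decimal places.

0.362 s

Summing Sᵢαᵢ: 5.447 + 4.032 + 40.643 + 2.001 → A = 52.123 sabins.
V = 7.9·5.3·2.8 = 117.236 m³.
Sabine: RT60 = 0.161 × 117.236 / 52.123 = 0.362 s.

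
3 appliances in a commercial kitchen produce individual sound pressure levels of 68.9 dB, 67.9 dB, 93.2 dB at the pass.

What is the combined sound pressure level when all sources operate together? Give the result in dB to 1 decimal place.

93.2 dB

Σ 10^(Lᵢ/10) = 2.103e+09.
Back to dB: 10·log₁₀ Σ = 93.2 dB.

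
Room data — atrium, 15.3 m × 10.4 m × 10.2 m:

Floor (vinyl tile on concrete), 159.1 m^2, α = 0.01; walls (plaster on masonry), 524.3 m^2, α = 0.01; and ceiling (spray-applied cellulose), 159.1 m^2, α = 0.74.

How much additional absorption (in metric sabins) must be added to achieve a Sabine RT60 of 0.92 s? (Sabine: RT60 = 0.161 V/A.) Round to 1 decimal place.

Total absorption A₁ = 159.1×0.01 + 524.3×0.01 + 159.1×0.74
  = 1.591 + 5.243 + 117.734 = 124.568 m^2 sabins.
For T = 0.92 s, need A₂ = 0.161·V/T = 0.161·1623.024/0.92 = 284.029 sabins.
Additional absorption ΔA = 284.029 − 124.568 = 159.5 sabins.

159.5 sabins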